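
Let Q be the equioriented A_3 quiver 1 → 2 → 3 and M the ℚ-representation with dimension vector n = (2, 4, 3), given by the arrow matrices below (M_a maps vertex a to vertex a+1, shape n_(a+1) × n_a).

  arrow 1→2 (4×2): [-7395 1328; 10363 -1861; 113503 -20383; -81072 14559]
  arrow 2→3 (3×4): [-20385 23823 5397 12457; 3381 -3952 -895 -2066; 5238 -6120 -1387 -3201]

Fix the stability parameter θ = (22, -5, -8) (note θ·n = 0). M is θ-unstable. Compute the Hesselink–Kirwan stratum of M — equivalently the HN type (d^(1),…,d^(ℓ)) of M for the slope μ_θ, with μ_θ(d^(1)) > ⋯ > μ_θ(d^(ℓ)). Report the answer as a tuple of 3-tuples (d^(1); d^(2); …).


Barcode: M ≅ I[1,3]^2, I[2,2], I[2,3]. HN layers by μ_θ (3 steps, strictly decreasing):
  μ^(1)=3; μ^(2)=-5; μ^(3)=-13/2

((2, 2, 2); (0, 1, 0); (0, 1, 1))


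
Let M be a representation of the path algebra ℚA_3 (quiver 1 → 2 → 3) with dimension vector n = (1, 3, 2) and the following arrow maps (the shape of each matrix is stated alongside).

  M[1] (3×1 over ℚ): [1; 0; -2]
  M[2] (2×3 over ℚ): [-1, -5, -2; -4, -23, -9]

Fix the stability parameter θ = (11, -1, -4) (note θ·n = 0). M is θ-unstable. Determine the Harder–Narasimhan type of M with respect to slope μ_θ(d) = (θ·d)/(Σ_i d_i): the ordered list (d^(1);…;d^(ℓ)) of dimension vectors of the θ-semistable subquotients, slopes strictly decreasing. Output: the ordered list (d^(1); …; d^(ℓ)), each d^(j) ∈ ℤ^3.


Via rank(M_{q-1}∘⋯∘M_p): M ≅ I[1,3], I[2,2], I[2,3].
μ_θ-semistable layers: μ^(1)=2; μ^(2)=-1; μ^(3)=-5/2

((1, 1, 1); (0, 1, 0); (0, 1, 1))


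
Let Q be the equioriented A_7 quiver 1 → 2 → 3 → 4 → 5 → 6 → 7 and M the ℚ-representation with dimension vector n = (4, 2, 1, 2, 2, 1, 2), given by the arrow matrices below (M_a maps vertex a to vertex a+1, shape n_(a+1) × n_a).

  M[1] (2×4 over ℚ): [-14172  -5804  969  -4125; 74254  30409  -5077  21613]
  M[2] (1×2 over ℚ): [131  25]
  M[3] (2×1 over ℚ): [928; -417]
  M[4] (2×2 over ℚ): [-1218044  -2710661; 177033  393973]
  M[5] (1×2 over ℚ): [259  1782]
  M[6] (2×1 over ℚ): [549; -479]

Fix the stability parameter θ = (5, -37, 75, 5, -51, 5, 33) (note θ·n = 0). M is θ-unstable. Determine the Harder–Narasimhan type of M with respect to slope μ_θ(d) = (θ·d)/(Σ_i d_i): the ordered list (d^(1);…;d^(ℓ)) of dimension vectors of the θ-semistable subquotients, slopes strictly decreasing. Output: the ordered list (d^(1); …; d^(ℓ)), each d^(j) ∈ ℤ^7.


Via rank(M_{q-1}∘⋯∘M_p): M ≅ I[1,1]^2, I[1,2], I[1,7], I[4,5], I[7,7].
μ_θ-semistable layers: μ^(1)=33; μ^(2)=17/2; μ^(3)=5; μ^(4)=-16; μ^(5)=-23

((0, 0, 0, 0, 0, 0, 2); (0, 0, 1, 1, 1, 1, 0); (2, 0, 0, 0, 0, 0, 0); (2, 2, 0, 0, 0, 0, 0); (0, 0, 0, 1, 1, 0, 0))


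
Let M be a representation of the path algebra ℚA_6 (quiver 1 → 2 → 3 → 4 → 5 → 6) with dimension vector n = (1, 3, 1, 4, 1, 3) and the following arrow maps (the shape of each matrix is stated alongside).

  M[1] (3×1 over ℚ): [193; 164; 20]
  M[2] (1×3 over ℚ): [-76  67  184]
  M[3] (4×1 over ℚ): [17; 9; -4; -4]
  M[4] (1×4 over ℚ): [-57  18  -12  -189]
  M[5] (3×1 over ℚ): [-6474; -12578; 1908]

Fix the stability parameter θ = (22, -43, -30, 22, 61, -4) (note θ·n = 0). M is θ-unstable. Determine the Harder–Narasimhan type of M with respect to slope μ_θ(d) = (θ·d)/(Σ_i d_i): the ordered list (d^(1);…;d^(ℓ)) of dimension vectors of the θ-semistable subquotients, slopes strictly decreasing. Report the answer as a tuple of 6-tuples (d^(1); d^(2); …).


Interval decomposition of M: I[1,2], I[2,2], I[2,6], I[4,4]^3, I[6,6]^2.
HN type (ℓ=6): μ^(1)=57/2; μ^(2)=22; μ^(3)=-4; μ^(4)=-21/2; μ^(5)=-30; μ^(6)=-43

((0, 0, 0, 0, 1, 1); (0, 0, 0, 4, 0, 0); (0, 0, 0, 0, 0, 2); (1, 1, 0, 0, 0, 0); (0, 0, 1, 0, 0, 0); (0, 2, 0, 0, 0, 0))


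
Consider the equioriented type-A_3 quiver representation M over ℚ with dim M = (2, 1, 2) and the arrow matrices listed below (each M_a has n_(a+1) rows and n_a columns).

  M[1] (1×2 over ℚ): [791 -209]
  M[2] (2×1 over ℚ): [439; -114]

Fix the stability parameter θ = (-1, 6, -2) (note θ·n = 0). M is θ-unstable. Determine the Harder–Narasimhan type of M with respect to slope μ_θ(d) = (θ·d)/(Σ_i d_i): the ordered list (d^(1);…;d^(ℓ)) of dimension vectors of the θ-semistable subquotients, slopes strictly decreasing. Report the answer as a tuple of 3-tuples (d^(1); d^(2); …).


Via rank(M_{q-1}∘⋯∘M_p): M ≅ I[1,1], I[1,3], I[3,3].
μ_θ-semistable layers: μ^(1)=2; μ^(2)=-1; μ^(3)=-2

((0, 1, 1); (2, 0, 0); (0, 0, 1))


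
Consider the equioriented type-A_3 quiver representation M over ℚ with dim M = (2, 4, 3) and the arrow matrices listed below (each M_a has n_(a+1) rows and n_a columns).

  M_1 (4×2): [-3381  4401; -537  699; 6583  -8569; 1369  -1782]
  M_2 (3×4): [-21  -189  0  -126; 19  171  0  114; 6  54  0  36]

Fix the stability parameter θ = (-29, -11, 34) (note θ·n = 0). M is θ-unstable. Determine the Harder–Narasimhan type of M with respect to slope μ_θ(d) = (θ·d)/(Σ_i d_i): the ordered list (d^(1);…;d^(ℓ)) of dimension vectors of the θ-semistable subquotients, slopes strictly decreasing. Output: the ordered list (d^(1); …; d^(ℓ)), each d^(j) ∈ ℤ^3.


Interval decomposition of M: I[1,2]^2, I[2,2], I[2,3], I[3,3]^2.
HN type (ℓ=3): μ^(1)=34; μ^(2)=-11; μ^(3)=-29

((0, 0, 3); (0, 4, 0); (2, 0, 0))


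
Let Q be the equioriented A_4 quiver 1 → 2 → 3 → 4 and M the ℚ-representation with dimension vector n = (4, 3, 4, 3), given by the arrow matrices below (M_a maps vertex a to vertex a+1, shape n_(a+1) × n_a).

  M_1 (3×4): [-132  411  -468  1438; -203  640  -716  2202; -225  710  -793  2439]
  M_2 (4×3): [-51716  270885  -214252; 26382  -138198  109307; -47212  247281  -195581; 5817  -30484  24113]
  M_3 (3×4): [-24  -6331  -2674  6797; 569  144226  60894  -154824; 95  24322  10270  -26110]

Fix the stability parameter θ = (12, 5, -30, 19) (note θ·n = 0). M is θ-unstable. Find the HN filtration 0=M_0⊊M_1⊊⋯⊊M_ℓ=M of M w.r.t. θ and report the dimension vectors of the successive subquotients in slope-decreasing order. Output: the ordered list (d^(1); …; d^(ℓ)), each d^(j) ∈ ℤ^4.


Barcode: M ≅ I[1,1], I[1,4]^3, I[3,3]. HN layers by μ_θ (4 steps, strictly decreasing):
  μ^(1)=19; μ^(2)=12; μ^(3)=-13/3; μ^(4)=-30

((0, 0, 0, 3); (1, 0, 0, 0); (3, 3, 3, 0); (0, 0, 1, 0))


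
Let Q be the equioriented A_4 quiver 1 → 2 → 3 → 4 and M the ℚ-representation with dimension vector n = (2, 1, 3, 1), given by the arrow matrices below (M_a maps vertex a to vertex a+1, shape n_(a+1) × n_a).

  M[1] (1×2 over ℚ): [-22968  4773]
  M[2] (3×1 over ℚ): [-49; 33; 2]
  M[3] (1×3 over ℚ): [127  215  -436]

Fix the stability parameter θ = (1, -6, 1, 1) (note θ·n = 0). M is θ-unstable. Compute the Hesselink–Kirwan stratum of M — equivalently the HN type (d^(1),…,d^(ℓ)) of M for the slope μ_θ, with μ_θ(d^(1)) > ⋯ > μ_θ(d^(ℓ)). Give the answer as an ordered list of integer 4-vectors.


Barcode: M ≅ I[1,1], I[1,3], I[3,3], I[3,4]. HN layers by μ_θ (2 steps, strictly decreasing):
  μ^(1)=1; μ^(2)=-5/2

((1, 0, 3, 1); (1, 1, 0, 0))


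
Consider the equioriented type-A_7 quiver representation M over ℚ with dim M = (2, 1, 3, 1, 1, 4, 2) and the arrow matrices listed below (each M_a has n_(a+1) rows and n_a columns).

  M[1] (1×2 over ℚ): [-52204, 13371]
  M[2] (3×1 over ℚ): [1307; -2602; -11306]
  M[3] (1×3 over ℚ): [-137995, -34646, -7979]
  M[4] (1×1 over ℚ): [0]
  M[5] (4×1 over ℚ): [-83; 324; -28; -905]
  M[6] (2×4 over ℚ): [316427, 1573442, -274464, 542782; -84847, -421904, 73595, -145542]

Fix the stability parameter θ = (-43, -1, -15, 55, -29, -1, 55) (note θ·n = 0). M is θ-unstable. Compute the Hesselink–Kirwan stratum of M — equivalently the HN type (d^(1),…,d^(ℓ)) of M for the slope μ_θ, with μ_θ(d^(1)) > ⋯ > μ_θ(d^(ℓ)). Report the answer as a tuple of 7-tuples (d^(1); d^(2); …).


Barcode: M ≅ I[1,1], I[1,4], I[3,3]^2, I[5,7], I[6,6]^2, I[6,7]. HN layers by μ_θ (6 steps, strictly decreasing):
  μ^(1)=55; μ^(2)=-1; μ^(3)=-8; μ^(4)=-15; μ^(5)=-29; μ^(6)=-43

((0, 0, 0, 1, 0, 0, 2); (0, 0, 0, 0, 0, 4, 0); (0, 1, 1, 0, 0, 0, 0); (0, 0, 2, 0, 0, 0, 0); (0, 0, 0, 0, 1, 0, 0); (2, 0, 0, 0, 0, 0, 0))


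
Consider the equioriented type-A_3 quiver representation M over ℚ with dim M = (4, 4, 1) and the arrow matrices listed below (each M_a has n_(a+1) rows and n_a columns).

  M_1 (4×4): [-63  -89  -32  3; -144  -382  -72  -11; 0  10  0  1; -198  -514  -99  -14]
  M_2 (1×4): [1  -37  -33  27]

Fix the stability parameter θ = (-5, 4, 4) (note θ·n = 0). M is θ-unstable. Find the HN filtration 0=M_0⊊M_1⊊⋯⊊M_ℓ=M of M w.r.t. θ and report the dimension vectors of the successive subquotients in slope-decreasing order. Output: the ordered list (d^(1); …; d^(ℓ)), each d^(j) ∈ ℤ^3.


Via rank(M_{q-1}∘⋯∘M_p): M ≅ I[1,1], I[1,2]^2, I[1,3], I[2,2].
μ_θ-semistable layers: μ^(1)=4; μ^(2)=-5

((0, 4, 1); (4, 0, 0))


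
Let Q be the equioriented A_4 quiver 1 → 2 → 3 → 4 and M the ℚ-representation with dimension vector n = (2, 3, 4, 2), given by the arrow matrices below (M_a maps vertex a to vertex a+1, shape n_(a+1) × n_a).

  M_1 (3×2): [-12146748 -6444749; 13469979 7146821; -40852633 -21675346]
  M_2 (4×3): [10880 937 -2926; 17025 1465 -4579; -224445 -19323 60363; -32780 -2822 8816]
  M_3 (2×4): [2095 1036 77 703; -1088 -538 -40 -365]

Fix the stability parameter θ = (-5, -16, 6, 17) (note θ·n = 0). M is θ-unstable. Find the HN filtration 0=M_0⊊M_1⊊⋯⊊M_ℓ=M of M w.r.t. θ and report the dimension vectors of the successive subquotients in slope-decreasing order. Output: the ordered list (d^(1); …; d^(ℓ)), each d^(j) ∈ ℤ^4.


Interval decomposition of M: I[1,3], I[1,4], I[2,2], I[3,3], I[3,4].
HN type (ℓ=4): μ^(1)=17; μ^(2)=6; μ^(3)=-21/2; μ^(4)=-16

((0, 0, 0, 2); (0, 0, 4, 0); (2, 2, 0, 0); (0, 1, 0, 0))


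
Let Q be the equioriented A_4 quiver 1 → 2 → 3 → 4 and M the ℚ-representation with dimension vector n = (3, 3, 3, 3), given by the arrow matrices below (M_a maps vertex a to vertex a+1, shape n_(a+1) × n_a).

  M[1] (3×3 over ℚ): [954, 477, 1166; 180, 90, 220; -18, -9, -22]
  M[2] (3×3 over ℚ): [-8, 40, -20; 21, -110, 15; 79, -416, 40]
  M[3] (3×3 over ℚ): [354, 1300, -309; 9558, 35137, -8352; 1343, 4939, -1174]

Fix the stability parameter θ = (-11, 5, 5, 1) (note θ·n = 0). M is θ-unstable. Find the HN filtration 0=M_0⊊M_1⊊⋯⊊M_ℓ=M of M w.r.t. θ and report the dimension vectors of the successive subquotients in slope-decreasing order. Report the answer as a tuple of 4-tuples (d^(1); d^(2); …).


Barcode: M ≅ I[1,1]^2, I[1,4], I[2,2], I[2,4], I[3,4]. HN layers by μ_θ (4 steps, strictly decreasing):
  μ^(1)=5; μ^(2)=11/3; μ^(3)=3; μ^(4)=-11

((0, 1, 0, 0); (0, 2, 2, 2); (0, 0, 1, 1); (3, 0, 0, 0))


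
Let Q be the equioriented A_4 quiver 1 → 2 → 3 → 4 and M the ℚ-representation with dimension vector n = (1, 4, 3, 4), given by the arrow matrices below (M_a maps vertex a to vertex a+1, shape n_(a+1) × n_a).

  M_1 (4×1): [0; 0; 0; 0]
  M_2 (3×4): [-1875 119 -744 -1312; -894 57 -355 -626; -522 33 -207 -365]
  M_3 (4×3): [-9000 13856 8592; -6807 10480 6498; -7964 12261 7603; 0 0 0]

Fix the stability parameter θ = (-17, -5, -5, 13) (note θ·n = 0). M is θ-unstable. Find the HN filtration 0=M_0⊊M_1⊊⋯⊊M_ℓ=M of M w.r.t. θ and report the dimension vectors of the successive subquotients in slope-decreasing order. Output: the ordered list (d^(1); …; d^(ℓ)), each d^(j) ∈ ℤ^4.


Interval decomposition of M: I[1,1], I[2,2], I[2,3], I[2,4]^2, I[4,4]^2.
HN type (ℓ=3): μ^(1)=13; μ^(2)=-5; μ^(3)=-17

((0, 0, 0, 4); (0, 4, 3, 0); (1, 0, 0, 0))


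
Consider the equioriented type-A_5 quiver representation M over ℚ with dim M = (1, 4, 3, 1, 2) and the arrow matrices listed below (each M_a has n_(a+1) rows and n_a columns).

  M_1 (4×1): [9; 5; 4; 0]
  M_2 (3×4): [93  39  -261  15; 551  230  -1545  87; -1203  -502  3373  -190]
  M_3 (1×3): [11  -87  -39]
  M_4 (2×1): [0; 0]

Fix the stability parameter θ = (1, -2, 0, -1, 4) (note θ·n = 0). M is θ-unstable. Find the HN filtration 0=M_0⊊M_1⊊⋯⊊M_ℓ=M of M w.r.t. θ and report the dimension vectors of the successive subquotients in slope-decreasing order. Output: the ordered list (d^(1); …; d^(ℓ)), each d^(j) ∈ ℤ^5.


Interval decomposition of M: I[1,3], I[2,2], I[2,3], I[2,4], I[5,5]^2.
HN type (ℓ=4): μ^(1)=4; μ^(2)=0; μ^(3)=-1/2; μ^(4)=-2

((0, 0, 0, 0, 2); (0, 0, 2, 0, 0); (1, 1, 1, 1, 0); (0, 3, 0, 0, 0))


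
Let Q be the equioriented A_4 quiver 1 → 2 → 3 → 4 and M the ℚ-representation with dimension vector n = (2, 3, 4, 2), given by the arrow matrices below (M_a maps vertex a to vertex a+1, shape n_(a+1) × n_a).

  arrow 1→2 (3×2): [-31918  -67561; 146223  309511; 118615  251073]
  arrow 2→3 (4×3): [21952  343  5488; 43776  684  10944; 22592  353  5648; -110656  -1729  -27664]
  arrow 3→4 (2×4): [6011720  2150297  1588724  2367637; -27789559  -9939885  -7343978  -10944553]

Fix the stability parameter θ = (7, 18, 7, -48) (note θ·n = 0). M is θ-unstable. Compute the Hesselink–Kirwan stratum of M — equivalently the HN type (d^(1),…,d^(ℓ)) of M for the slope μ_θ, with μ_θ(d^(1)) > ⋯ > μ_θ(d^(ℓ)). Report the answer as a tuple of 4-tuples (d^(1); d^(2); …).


Via rank(M_{q-1}∘⋯∘M_p): M ≅ I[1,2], I[1,4], I[2,2], I[3,3]^2, I[3,4].
μ_θ-semistable layers: μ^(1)=18; μ^(2)=7; μ^(3)=-4; μ^(4)=-41/2

((0, 2, 0, 0); (1, 0, 2, 0); (1, 1, 1, 1); (0, 0, 1, 1))


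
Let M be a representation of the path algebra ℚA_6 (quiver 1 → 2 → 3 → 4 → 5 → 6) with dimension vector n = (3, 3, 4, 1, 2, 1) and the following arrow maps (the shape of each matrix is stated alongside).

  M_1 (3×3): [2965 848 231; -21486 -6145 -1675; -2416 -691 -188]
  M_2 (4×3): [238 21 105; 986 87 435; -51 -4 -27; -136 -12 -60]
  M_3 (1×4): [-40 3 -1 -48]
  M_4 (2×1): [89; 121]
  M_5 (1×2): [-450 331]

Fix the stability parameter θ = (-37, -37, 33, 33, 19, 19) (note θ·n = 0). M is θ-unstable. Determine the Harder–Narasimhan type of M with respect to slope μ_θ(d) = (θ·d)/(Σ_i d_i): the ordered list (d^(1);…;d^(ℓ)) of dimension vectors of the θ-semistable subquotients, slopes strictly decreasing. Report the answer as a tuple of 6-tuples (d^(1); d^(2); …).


Barcode: M ≅ I[1,2], I[1,3], I[1,6], I[3,3]^2, I[5,5]. HN layers by μ_θ (4 steps, strictly decreasing):
  μ^(1)=33; μ^(2)=26; μ^(3)=19; μ^(4)=-37

((0, 0, 3, 0, 0, 0); (0, 0, 1, 1, 1, 1); (0, 0, 0, 0, 1, 0); (3, 3, 0, 0, 0, 0))


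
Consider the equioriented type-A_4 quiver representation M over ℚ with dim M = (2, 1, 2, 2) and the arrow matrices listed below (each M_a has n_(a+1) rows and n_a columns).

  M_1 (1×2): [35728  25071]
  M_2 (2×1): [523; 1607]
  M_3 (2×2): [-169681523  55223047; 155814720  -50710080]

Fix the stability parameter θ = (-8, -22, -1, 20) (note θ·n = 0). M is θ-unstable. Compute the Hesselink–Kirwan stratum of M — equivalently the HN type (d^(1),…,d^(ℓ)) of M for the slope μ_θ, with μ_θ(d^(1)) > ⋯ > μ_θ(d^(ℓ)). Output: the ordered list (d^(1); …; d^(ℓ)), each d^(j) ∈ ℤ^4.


Barcode: M ≅ I[1,1], I[1,3], I[3,4], I[4,4]. HN layers by μ_θ (4 steps, strictly decreasing):
  μ^(1)=20; μ^(2)=-1; μ^(3)=-8; μ^(4)=-15

((0, 0, 0, 2); (0, 0, 2, 0); (1, 0, 0, 0); (1, 1, 0, 0))


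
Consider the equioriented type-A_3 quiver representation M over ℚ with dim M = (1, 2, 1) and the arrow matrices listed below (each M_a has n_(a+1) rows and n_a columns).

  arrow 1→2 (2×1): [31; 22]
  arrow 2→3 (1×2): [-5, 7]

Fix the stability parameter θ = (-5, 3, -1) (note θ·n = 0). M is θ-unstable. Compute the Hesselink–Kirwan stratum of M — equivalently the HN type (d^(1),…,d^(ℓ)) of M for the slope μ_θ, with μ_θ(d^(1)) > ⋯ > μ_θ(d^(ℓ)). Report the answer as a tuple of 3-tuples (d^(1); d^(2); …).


Via rank(M_{q-1}∘⋯∘M_p): M ≅ I[1,3], I[2,2].
μ_θ-semistable layers: μ^(1)=3; μ^(2)=1; μ^(3)=-5

((0, 1, 0); (0, 1, 1); (1, 0, 0))


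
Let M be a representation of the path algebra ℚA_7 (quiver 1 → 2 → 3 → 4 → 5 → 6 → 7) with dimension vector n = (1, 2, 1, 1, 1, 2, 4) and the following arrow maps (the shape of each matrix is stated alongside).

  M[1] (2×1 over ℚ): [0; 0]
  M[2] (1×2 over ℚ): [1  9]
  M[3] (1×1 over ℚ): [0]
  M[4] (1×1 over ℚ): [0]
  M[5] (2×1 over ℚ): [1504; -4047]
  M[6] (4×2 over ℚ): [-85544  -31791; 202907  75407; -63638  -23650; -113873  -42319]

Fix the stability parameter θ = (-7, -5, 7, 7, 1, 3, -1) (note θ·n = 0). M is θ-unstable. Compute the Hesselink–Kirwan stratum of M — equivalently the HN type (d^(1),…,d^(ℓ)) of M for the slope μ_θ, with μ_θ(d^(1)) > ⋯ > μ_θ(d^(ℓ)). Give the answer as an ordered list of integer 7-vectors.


Barcode: M ≅ I[1,1], I[2,2], I[2,3], I[4,4], I[5,7], I[6,7], I[7,7]^2. HN layers by μ_θ (5 steps, strictly decreasing):
  μ^(1)=7; μ^(2)=1; μ^(3)=-1; μ^(4)=-5; μ^(5)=-7

((0, 0, 1, 1, 0, 0, 0); (0, 0, 0, 0, 1, 2, 2); (0, 0, 0, 0, 0, 0, 2); (0, 2, 0, 0, 0, 0, 0); (1, 0, 0, 0, 0, 0, 0))


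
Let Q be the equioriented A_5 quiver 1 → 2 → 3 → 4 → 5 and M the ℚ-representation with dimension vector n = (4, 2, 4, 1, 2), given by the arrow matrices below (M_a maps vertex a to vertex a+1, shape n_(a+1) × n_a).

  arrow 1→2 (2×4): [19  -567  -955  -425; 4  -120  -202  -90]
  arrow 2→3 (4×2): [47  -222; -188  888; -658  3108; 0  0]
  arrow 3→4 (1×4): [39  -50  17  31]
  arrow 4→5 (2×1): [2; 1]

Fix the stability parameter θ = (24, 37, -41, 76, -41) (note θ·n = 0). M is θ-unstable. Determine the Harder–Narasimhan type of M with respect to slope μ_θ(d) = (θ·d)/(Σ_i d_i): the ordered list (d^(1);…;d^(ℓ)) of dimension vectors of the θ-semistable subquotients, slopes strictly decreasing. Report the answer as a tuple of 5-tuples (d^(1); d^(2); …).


Via rank(M_{q-1}∘⋯∘M_p): M ≅ I[1,1]^2, I[1,2], I[1,5], I[3,3]^3, I[5,5].
μ_θ-semistable layers: μ^(1)=37; μ^(2)=24; μ^(3)=35/2; μ^(4)=20/3; μ^(5)=-41

((0, 1, 0, 0, 0); (3, 0, 0, 0, 0); (0, 0, 0, 1, 1); (1, 1, 1, 0, 0); (0, 0, 3, 0, 1))


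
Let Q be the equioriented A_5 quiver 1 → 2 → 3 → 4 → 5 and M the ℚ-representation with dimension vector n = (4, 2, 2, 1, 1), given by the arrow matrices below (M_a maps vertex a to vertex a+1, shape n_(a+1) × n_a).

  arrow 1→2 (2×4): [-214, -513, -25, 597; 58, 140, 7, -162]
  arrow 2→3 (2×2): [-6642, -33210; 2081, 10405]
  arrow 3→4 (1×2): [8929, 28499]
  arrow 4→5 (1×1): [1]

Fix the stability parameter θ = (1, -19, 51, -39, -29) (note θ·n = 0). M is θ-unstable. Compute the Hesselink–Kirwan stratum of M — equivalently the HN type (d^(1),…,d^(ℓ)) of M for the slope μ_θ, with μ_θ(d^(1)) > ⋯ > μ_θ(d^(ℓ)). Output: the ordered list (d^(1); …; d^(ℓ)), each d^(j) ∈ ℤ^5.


Via rank(M_{q-1}∘⋯∘M_p): M ≅ I[1,1]^2, I[1,2], I[1,5], I[3,3].
μ_θ-semistable layers: μ^(1)=51; μ^(2)=1; μ^(3)=-17/3; μ^(4)=-9

((0, 0, 1, 0, 0); (2, 0, 0, 0, 0); (0, 0, 1, 1, 1); (2, 2, 0, 0, 0))


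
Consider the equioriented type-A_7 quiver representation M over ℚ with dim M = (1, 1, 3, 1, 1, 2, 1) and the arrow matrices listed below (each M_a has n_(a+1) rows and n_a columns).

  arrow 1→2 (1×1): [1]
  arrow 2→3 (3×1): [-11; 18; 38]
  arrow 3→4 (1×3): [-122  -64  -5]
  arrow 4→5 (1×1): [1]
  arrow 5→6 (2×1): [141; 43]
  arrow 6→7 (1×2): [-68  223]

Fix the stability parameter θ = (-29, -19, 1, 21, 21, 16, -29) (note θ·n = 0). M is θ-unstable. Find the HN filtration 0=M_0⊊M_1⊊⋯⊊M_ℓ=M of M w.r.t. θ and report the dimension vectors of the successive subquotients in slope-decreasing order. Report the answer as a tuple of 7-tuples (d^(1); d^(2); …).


Via rank(M_{q-1}∘⋯∘M_p): M ≅ I[1,3], I[3,3], I[3,7], I[6,6].
μ_θ-semistable layers: μ^(1)=16; μ^(2)=29/4; μ^(3)=1; μ^(4)=-19; μ^(5)=-29

((0, 0, 0, 0, 0, 1, 0); (0, 0, 0, 1, 1, 1, 1); (0, 0, 3, 0, 0, 0, 0); (0, 1, 0, 0, 0, 0, 0); (1, 0, 0, 0, 0, 0, 0))


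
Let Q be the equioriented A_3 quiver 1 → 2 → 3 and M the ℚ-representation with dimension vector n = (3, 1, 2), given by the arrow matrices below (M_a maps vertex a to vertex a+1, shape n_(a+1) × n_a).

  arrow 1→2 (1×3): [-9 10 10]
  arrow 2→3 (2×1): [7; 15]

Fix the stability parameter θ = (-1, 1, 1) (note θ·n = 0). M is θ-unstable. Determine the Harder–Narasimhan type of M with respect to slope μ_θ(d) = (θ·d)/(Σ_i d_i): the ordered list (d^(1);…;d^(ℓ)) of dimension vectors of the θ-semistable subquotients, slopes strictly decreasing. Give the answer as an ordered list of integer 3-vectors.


Via rank(M_{q-1}∘⋯∘M_p): M ≅ I[1,1]^2, I[1,3], I[3,3].
μ_θ-semistable layers: μ^(1)=1; μ^(2)=-1

((0, 1, 2); (3, 0, 0))


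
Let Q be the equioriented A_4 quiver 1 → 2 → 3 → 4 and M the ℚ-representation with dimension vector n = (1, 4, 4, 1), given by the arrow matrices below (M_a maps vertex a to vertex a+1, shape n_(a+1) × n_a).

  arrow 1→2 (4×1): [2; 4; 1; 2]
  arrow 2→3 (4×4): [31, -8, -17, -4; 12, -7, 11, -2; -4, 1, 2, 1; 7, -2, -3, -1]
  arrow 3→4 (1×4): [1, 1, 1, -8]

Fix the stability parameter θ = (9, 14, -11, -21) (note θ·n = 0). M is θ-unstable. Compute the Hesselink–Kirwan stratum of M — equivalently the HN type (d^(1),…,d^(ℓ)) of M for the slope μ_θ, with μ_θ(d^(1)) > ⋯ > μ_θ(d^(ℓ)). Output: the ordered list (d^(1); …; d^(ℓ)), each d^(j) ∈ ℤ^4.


Via rank(M_{q-1}∘⋯∘M_p): M ≅ I[1,3], I[2,3]^2, I[2,4].
μ_θ-semistable layers: μ^(1)=4; μ^(2)=3/2; μ^(3)=-6

((1, 1, 1, 0); (0, 2, 2, 0); (0, 1, 1, 1))


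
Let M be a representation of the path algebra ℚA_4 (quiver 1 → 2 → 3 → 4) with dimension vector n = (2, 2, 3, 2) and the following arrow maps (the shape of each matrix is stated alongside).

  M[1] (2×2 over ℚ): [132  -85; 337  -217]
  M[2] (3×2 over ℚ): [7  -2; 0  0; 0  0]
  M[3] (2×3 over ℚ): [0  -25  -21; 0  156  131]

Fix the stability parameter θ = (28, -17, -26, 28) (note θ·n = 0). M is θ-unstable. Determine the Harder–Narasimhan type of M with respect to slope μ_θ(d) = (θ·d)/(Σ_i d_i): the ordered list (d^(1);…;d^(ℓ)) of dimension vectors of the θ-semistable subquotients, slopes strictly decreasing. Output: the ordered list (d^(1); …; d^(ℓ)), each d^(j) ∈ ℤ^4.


Barcode: M ≅ I[1,2], I[1,3], I[3,4]^2. HN layers by μ_θ (4 steps, strictly decreasing):
  μ^(1)=28; μ^(2)=11/2; μ^(3)=-5; μ^(4)=-26

((0, 0, 0, 2); (1, 1, 0, 0); (1, 1, 1, 0); (0, 0, 2, 0))


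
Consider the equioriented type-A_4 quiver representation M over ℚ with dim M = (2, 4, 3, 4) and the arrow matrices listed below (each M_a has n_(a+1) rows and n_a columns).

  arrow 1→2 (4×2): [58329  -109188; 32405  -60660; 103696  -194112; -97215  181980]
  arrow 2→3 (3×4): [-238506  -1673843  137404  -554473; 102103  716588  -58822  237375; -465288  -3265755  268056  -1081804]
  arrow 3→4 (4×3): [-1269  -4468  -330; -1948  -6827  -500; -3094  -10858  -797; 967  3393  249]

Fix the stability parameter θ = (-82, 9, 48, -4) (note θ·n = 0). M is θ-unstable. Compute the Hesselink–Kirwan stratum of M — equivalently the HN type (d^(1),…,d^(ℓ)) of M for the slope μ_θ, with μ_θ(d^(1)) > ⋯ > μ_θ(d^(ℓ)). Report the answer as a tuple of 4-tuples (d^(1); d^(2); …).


Interval decomposition of M: I[1,1], I[1,4], I[2,2], I[2,4]^2, I[4,4].
HN type (ℓ=4): μ^(1)=22; μ^(2)=9; μ^(3)=-4; μ^(4)=-82

((0, 0, 3, 3); (0, 4, 0, 0); (0, 0, 0, 1); (2, 0, 0, 0))


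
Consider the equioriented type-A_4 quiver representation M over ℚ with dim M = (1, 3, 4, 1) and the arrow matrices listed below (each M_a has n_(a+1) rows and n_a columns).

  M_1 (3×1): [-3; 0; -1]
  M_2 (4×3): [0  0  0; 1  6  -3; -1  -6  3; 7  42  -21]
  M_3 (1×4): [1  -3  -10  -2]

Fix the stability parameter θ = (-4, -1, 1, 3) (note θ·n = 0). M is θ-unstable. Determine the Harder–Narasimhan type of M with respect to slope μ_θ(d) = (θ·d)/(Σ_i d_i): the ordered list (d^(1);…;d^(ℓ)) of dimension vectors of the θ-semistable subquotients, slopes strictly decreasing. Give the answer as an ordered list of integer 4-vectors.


Via rank(M_{q-1}∘⋯∘M_p): M ≅ I[1,2], I[2,2], I[2,4], I[3,3]^3.
μ_θ-semistable layers: μ^(1)=3; μ^(2)=1; μ^(3)=-1; μ^(4)=-4

((0, 0, 0, 1); (0, 0, 4, 0); (0, 3, 0, 0); (1, 0, 0, 0))


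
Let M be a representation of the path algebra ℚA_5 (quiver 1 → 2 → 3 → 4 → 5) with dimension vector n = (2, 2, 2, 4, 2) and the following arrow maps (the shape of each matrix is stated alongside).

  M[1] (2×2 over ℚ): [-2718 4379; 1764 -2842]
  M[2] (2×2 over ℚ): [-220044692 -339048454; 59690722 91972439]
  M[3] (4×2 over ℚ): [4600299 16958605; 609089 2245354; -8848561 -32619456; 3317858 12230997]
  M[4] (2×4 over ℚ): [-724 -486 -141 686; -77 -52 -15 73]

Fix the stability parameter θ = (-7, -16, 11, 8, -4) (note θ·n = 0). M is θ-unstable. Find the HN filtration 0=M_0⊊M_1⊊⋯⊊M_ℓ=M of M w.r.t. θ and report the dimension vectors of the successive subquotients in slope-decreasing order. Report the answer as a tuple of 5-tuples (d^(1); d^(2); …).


Interval decomposition of M: I[1,1], I[1,2], I[2,4], I[3,5], I[4,4], I[4,5].
HN type (ℓ=7): μ^(1)=19/2; μ^(2)=8; μ^(3)=5; μ^(4)=2; μ^(5)=-7; μ^(6)=-23/2; μ^(7)=-16

((0, 0, 1, 1, 0); (0, 0, 0, 1, 0); (0, 0, 1, 1, 1); (0, 0, 0, 1, 1); (1, 0, 0, 0, 0); (1, 1, 0, 0, 0); (0, 1, 0, 0, 0))


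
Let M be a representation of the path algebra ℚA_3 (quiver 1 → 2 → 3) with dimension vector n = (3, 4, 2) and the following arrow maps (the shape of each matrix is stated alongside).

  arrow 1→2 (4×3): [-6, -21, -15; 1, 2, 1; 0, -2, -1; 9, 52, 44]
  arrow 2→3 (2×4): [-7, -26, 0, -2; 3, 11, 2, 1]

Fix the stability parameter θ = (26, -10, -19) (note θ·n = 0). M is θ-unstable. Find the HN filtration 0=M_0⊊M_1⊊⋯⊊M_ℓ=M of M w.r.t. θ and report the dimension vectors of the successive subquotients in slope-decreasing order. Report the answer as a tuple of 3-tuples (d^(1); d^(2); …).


Barcode: M ≅ I[1,2], I[1,3]^2, I[2,2]. HN layers by μ_θ (3 steps, strictly decreasing):
  μ^(1)=8; μ^(2)=-1; μ^(3)=-10

((1, 1, 0); (2, 2, 2); (0, 1, 0))


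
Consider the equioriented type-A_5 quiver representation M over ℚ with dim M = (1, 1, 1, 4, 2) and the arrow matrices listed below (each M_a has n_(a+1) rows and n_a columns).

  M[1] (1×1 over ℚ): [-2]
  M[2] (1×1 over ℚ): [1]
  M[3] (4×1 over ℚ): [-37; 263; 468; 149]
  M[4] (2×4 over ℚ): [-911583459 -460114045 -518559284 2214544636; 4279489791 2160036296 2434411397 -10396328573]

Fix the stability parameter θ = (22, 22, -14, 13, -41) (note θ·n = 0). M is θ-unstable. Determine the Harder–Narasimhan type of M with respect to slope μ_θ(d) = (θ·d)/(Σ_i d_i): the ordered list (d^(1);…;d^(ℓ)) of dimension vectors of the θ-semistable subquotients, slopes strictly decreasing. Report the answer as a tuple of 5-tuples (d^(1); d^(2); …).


Barcode: M ≅ I[1,4], I[4,4], I[4,5]^2. HN layers by μ_θ (3 steps, strictly decreasing):
  μ^(1)=13; μ^(2)=10; μ^(3)=-14

((0, 0, 0, 2, 0); (1, 1, 1, 0, 0); (0, 0, 0, 2, 2))


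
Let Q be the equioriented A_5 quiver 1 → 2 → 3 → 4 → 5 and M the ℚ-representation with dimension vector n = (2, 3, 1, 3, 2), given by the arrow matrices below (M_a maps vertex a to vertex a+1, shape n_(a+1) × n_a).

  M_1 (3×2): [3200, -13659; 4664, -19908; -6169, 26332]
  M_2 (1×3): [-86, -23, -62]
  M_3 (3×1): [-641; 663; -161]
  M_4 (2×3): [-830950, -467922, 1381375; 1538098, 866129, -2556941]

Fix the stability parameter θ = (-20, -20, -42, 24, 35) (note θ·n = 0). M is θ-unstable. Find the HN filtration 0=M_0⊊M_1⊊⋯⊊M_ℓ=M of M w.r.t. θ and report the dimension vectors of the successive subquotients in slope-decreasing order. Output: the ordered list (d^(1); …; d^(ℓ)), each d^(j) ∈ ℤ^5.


Interval decomposition of M: I[1,2], I[1,5], I[2,2], I[4,4], I[4,5].
HN type (ℓ=4): μ^(1)=35; μ^(2)=24; μ^(3)=-20; μ^(4)=-82/3

((0, 0, 0, 0, 2); (0, 0, 0, 3, 0); (1, 2, 0, 0, 0); (1, 1, 1, 0, 0))


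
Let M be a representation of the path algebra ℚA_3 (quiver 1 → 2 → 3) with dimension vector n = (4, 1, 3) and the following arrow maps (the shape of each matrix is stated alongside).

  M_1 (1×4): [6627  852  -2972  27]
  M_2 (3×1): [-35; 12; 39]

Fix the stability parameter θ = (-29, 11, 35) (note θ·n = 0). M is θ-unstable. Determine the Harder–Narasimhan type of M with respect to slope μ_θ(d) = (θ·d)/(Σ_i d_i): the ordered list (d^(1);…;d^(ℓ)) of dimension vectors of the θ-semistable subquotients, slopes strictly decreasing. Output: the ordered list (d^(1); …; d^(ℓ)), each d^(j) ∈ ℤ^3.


Interval decomposition of M: I[1,1]^3, I[1,3], I[3,3]^2.
HN type (ℓ=3): μ^(1)=35; μ^(2)=11; μ^(3)=-29

((0, 0, 3); (0, 1, 0); (4, 0, 0))


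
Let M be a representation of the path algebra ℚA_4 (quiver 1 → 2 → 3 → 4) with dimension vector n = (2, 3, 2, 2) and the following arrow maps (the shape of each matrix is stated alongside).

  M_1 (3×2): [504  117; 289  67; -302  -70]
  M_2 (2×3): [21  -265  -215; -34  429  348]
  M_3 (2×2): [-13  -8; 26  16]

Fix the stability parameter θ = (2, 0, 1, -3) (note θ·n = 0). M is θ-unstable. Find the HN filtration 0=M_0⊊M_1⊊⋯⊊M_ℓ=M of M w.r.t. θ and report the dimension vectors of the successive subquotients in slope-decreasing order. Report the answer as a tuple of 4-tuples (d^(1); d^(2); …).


Barcode: M ≅ I[1,3], I[1,4], I[2,2], I[4,4]. HN layers by μ_θ (3 steps, strictly decreasing):
  μ^(1)=1; μ^(2)=0; μ^(3)=-3

((1, 1, 1, 0); (1, 2, 1, 1); (0, 0, 0, 1))


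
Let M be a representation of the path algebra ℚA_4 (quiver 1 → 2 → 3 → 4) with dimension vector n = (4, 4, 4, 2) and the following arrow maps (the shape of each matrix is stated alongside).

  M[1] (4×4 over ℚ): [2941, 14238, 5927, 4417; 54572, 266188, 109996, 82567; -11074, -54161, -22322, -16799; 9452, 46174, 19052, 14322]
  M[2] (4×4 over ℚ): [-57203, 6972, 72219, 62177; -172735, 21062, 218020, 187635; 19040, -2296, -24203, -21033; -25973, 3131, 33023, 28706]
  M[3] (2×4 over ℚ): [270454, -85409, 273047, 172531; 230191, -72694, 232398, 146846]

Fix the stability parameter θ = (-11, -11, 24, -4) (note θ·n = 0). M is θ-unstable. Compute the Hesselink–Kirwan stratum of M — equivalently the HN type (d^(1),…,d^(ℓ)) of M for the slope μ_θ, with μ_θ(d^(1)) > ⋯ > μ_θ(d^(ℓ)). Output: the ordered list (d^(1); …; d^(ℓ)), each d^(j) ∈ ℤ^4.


Via rank(M_{q-1}∘⋯∘M_p): M ≅ I[1,1], I[1,3], I[1,4]^2, I[2,3].
μ_θ-semistable layers: μ^(1)=24; μ^(2)=10; μ^(3)=-11

((0, 0, 2, 0); (0, 0, 2, 2); (4, 4, 0, 0))


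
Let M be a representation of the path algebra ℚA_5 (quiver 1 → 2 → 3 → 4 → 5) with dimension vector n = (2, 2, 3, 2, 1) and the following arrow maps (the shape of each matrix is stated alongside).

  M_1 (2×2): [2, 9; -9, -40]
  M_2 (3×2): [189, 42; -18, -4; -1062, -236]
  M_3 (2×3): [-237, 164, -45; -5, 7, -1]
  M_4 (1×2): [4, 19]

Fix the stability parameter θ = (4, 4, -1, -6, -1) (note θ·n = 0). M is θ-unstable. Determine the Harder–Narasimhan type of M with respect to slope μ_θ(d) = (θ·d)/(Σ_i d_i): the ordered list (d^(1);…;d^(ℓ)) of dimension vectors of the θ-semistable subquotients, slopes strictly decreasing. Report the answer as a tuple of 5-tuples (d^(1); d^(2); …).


Barcode: M ≅ I[1,2], I[1,5], I[3,3], I[3,4]. HN layers by μ_θ (4 steps, strictly decreasing):
  μ^(1)=4; μ^(2)=0; μ^(3)=-1; μ^(4)=-7/2

((1, 1, 0, 0, 0); (1, 1, 1, 1, 1); (0, 0, 1, 0, 0); (0, 0, 1, 1, 0))


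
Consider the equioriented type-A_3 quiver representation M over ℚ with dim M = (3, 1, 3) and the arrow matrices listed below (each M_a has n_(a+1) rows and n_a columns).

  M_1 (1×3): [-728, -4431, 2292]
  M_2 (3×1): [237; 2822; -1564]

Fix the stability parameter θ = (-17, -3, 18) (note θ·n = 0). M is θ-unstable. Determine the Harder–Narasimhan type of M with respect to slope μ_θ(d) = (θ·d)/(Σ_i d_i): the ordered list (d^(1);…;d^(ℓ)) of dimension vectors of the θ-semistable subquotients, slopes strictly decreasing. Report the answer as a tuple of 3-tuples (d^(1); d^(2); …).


Barcode: M ≅ I[1,1]^2, I[1,3], I[3,3]^2. HN layers by μ_θ (3 steps, strictly decreasing):
  μ^(1)=18; μ^(2)=-3; μ^(3)=-17

((0, 0, 3); (0, 1, 0); (3, 0, 0))


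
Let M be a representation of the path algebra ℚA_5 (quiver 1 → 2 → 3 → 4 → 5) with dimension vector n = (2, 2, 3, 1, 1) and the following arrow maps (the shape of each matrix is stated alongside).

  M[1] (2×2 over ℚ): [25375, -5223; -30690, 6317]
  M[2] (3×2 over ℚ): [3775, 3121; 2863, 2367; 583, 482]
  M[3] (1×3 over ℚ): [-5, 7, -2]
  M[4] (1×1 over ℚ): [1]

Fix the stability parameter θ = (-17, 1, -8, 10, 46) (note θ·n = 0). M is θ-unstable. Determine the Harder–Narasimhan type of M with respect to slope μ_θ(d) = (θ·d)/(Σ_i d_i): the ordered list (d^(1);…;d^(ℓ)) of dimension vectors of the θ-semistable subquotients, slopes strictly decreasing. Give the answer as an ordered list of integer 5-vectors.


Barcode: M ≅ I[1,3]^2, I[3,5]. HN layers by μ_θ (5 steps, strictly decreasing):
  μ^(1)=46; μ^(2)=10; μ^(3)=-7/2; μ^(4)=-8; μ^(5)=-17

((0, 0, 0, 0, 1); (0, 0, 0, 1, 0); (0, 2, 2, 0, 0); (0, 0, 1, 0, 0); (2, 0, 0, 0, 0))


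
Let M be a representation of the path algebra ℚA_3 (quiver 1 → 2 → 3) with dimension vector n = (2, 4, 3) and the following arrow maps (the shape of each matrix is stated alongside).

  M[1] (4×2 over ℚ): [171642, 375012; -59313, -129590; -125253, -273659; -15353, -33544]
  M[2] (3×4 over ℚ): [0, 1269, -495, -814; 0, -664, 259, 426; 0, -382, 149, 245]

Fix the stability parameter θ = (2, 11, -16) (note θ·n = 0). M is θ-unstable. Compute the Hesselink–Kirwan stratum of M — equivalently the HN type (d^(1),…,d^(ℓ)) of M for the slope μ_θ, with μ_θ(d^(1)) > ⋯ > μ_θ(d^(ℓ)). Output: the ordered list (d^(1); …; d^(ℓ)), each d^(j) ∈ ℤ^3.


Interval decomposition of M: I[1,3]^2, I[2,2], I[2,3].
HN type (ℓ=3): μ^(1)=11; μ^(2)=-1; μ^(3)=-5/2

((0, 1, 0); (2, 2, 2); (0, 1, 1))


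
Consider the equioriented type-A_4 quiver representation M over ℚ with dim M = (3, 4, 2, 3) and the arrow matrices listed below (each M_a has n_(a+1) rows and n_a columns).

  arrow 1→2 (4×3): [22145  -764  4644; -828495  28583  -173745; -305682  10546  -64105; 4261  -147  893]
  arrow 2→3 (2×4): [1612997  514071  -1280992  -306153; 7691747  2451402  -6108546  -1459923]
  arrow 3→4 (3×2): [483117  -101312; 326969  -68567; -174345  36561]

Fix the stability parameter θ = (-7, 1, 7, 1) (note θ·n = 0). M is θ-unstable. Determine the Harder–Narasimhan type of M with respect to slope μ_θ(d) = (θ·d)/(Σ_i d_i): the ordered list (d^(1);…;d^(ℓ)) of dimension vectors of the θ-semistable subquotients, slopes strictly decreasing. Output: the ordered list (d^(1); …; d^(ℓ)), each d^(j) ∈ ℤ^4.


Via rank(M_{q-1}∘⋯∘M_p): M ≅ I[1,2], I[1,4]^2, I[2,2], I[4,4].
μ_θ-semistable layers: μ^(1)=4; μ^(2)=1; μ^(3)=-7

((0, 0, 2, 2); (0, 4, 0, 1); (3, 0, 0, 0))


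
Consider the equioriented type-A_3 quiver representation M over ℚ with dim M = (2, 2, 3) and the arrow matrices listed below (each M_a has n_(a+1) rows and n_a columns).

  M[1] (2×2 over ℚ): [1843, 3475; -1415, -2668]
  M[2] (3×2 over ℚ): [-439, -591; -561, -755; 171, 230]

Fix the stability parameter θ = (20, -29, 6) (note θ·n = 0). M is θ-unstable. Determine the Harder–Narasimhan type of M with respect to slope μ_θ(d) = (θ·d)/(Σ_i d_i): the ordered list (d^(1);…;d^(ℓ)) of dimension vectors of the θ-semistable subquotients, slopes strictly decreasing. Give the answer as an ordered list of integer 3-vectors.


Via rank(M_{q-1}∘⋯∘M_p): M ≅ I[1,3]^2, I[3,3].
μ_θ-semistable layers: μ^(1)=6; μ^(2)=-9/2

((0, 0, 3); (2, 2, 0))


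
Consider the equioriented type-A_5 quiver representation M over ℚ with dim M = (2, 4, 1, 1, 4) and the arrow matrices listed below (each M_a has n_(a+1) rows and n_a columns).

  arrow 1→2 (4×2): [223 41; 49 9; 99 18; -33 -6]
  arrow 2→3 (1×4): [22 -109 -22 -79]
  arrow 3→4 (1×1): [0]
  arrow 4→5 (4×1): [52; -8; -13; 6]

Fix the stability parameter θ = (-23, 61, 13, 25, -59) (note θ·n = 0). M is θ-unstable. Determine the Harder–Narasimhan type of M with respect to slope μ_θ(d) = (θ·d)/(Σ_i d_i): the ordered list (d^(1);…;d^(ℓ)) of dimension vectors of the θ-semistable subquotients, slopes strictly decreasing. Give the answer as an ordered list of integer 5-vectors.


Via rank(M_{q-1}∘⋯∘M_p): M ≅ I[1,2], I[1,3], I[2,2]^2, I[4,5], I[5,5]^3.
μ_θ-semistable layers: μ^(1)=61; μ^(2)=37; μ^(3)=-17; μ^(4)=-23; μ^(5)=-59

((0, 3, 0, 0, 0); (0, 1, 1, 0, 0); (0, 0, 0, 1, 1); (2, 0, 0, 0, 0); (0, 0, 0, 0, 3))


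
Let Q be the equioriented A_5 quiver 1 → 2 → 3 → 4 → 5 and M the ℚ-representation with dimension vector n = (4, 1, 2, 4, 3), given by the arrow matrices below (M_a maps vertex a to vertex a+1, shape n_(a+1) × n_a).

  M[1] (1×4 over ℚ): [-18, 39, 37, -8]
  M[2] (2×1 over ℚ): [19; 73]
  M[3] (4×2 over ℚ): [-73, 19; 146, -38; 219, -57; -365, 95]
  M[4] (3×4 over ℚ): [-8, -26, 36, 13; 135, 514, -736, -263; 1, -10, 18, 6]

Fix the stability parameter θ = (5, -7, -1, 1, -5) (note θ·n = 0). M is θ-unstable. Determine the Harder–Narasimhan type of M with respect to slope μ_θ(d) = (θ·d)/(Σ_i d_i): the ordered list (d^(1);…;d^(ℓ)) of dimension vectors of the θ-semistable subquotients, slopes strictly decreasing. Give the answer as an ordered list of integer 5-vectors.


Interval decomposition of M: I[1,1]^3, I[1,3], I[3,5], I[4,4], I[4,5]^2.
HN type (ℓ=5): μ^(1)=5; μ^(2)=1; μ^(3)=-1; μ^(4)=-5/3; μ^(5)=-2

((3, 0, 0, 0, 0); (0, 0, 0, 1, 0); (1, 1, 1, 0, 0); (0, 0, 1, 1, 1); (0, 0, 0, 2, 2))


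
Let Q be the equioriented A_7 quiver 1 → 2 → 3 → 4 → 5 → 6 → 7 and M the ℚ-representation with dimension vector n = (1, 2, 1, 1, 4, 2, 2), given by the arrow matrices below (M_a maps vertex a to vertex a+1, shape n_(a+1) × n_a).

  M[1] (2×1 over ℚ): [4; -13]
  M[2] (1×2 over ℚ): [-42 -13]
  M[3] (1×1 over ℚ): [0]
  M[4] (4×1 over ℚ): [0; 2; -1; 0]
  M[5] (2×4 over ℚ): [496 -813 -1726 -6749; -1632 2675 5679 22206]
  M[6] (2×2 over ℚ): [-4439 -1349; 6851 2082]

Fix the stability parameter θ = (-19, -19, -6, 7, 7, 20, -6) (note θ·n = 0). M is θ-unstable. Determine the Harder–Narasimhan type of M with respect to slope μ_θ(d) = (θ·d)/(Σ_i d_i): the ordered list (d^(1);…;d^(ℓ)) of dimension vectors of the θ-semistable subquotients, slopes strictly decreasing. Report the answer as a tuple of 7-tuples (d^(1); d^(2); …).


Via rank(M_{q-1}∘⋯∘M_p): M ≅ I[1,3], I[2,2], I[4,7], I[5,5]^2, I[5,7].
μ_θ-semistable layers: μ^(1)=7; μ^(2)=-6; μ^(3)=-19

((0, 0, 0, 1, 4, 2, 2); (0, 0, 1, 0, 0, 0, 0); (1, 2, 0, 0, 0, 0, 0))


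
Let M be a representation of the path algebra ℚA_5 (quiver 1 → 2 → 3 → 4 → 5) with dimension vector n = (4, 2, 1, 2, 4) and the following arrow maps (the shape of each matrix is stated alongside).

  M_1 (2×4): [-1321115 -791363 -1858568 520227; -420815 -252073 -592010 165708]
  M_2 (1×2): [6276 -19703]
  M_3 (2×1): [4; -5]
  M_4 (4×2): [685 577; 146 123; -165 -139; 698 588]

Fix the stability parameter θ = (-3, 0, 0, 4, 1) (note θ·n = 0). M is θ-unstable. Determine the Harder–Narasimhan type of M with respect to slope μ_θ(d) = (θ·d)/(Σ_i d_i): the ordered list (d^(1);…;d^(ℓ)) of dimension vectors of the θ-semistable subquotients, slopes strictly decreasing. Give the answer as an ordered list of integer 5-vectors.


Barcode: M ≅ I[1,1]^2, I[1,2], I[1,5], I[4,5], I[5,5]^2. HN layers by μ_θ (4 steps, strictly decreasing):
  μ^(1)=5/2; μ^(2)=1; μ^(3)=0; μ^(4)=-3

((0, 0, 0, 2, 2); (0, 0, 0, 0, 2); (0, 2, 1, 0, 0); (4, 0, 0, 0, 0))
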